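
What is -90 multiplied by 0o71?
Convert 0o71 (octal) → 7×8 + 1 = 57 (decimal)
Compute -90 × 57 = -5130
-5130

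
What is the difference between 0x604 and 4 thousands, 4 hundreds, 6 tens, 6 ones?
Convert 0x604 (hexadecimal) → 6×256 + 4 = 1540 (decimal)
Convert 4 thousands, 4 hundreds, 6 tens, 6 ones (place-value notation) → 4×1000 + 4×100 + 6×10 + 6 = 4466 (decimal)
Difference: |1540 - 4466| = 2926
2926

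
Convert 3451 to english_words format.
Convert 3451 (decimal) → 3451 = 3×1000 + 4×100 + 51 → three thousand four hundred fifty-one (English words)
three thousand four hundred fifty-one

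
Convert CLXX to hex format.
Convert CLXX (Roman numeral) → 100 + 50 + 10 + 10 = 170 (decimal)
Convert 170 (decimal) → 170 = 10×16 + 10 → 0xAA (hexadecimal)
0xAA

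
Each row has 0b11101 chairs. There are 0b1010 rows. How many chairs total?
Convert 0b11101 (binary) → 16 + 8 + 4 + 1 = 29 (decimal)
Convert 0b1010 (binary) → 8 + 2 = 10 (decimal)
Compute 29 × 10 = 290
290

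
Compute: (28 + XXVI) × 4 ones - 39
Convert XXVI (Roman numeral) → 10 + 10 + 5 + 1 = 26 (decimal)
Convert 4 ones (place-value notation) → 4 (decimal)
Expression in decimal: (28 + 26) × 4 - 39
Parentheses first: 28 + 26 = 54
Multiply: 54 × 4 = 216
Subtract: 216 - 39 = 177
177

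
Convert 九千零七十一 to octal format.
Convert 九千零七十一 (Chinese numeral) → 9×1000 + 7×10 + 1 = 9071 (decimal)
Convert 9071 (decimal) → 9071 = 2×4096 + 1×512 + 5×64 + 5×8 + 7 → 0o21557 (octal)
0o21557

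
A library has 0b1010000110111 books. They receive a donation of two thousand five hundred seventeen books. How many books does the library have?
Convert 0b1010000110111 (binary) → 4096 + 1024 + 32 + 16 + 4 + 2 + 1 = 5175 (decimal)
Convert two thousand five hundred seventeen (English words) → 2×1000 + 5×100 + 17 = 2517 (decimal)
Compute 5175 + 2517 = 7692
7692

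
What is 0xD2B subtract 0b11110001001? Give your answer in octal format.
Convert 0xD2B (hexadecimal) → 13×256 + 2×16 + 11 = 3371 (decimal)
Convert 0b11110001001 (binary) → 1024 + 512 + 256 + 128 + 8 + 1 = 1929 (decimal)
Compute 3371 - 1929 = 1442
Convert 1442 (decimal) → 1442 = 2×512 + 6×64 + 4×8 + 2 → 0o2642 (octal)
0o2642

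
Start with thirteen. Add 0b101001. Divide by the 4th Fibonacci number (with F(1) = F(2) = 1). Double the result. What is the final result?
Convert thirteen (English words) → 13 (decimal)
Start: 13
Convert 0b101001 (binary) → 32 + 8 + 1 = 41 (decimal)
13 + 41 = 54
Convert the 4th Fibonacci number (with F(1) = F(2) = 1) (Fibonacci index) → 1, 1, 2, 3 → 3 (decimal)
54 ÷ 3 = 18
18 × 2 = 36
36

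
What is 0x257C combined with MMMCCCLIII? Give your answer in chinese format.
Convert 0x257C (hexadecimal) → 2×4096 + 5×256 + 7×16 + 12 = 9596 (decimal)
Convert MMMCCCLIII (Roman numeral) → 1000 + 1000 + 1000 + 100 + 100 + 100 + 50 + 1 + 1 + 1 = 3353 (decimal)
Compute 9596 + 3353 = 12949
Convert 12949 (decimal) → 12949 = 1×10000 + 2×1000 + 9×100 + 4×10 + 9 → 一万二千九百四十九 (Chinese numeral)
一万二千九百四十九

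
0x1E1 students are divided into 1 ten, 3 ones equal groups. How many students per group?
Convert 0x1E1 (hexadecimal) → 1×256 + 14×16 + 1 = 481 (decimal)
Convert 1 ten, 3 ones (place-value notation) → 1×10 + 3 = 13 (decimal)
Compute 481 ÷ 13 = 37
37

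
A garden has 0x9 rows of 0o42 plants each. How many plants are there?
Convert 0o42 (octal) → 4×8 + 2 = 34 (decimal)
Convert 0x9 (hexadecimal) → 9 (decimal)
Compute 34 × 9 = 306
306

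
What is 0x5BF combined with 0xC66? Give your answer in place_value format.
Convert 0x5BF (hexadecimal) → 5×256 + 11×16 + 15 = 1471 (decimal)
Convert 0xC66 (hexadecimal) → 12×256 + 6×16 + 6 = 3174 (decimal)
Compute 1471 + 3174 = 4645
Convert 4645 (decimal) → 4645 = 4×1000 + 6×100 + 4×10 + 5 → 4 thousands, 6 hundreds, 4 tens, 5 ones (place-value notation)
4 thousands, 6 hundreds, 4 tens, 5 ones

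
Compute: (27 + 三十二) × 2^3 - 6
Convert 三十二 (Chinese numeral) → 3×10 + 2 = 32 (decimal)
Convert 2^3 (power) → 8 (decimal)
Expression in decimal: (27 + 32) × 8 - 6
Parentheses first: 27 + 32 = 59
Multiply: 59 × 8 = 472
Subtract: 472 - 6 = 466
466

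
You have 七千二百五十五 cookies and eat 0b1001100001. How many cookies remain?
Convert 七千二百五十五 (Chinese numeral) → 7×1000 + 2×100 + 5×10 + 5 = 7255 (decimal)
Convert 0b1001100001 (binary) → 512 + 64 + 32 + 1 = 609 (decimal)
Compute 7255 - 609 = 6646
6646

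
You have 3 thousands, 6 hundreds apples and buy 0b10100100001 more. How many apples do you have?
Convert 3 thousands, 6 hundreds (place-value notation) → 3×1000 + 6×100 = 3600 (decimal)
Convert 0b10100100001 (binary) → 1024 + 256 + 32 + 1 = 1313 (decimal)
Compute 3600 + 1313 = 4913
4913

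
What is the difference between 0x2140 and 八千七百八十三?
Convert 0x2140 (hexadecimal) → 2×4096 + 1×256 + 4×16 = 8512 (decimal)
Convert 八千七百八十三 (Chinese numeral) → 8×1000 + 7×100 + 8×10 + 3 = 8783 (decimal)
Difference: |8512 - 8783| = 271
271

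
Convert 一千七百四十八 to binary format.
Convert 一千七百四十八 (Chinese numeral) → 1×1000 + 7×100 + 4×10 + 8 = 1748 (decimal)
Convert 1748 (decimal) → 1748 = 1024 + 512 + 128 + 64 + 16 + 4 → 0b11011010100 (binary)
0b11011010100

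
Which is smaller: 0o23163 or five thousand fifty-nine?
Convert 0o23163 (octal) → 2×4096 + 3×512 + 1×64 + 6×8 + 3 = 9843 (decimal)
Convert five thousand fifty-nine (English words) → 5×1000 + 59 = 5059 (decimal)
Compare 9843 vs 5059: smaller = 5059
5059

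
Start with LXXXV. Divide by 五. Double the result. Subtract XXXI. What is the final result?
Convert LXXXV (Roman numeral) → 50 + 10 + 10 + 10 + 5 = 85 (decimal)
Start: 85
Convert 五 (Chinese numeral) → 5 (decimal)
85 ÷ 5 = 17
17 × 2 = 34
Convert XXXI (Roman numeral) → 10 + 10 + 10 + 1 = 31 (decimal)
34 - 31 = 3
3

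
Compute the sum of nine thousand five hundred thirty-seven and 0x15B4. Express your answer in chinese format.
Convert nine thousand five hundred thirty-seven (English words) → 9×1000 + 5×100 + 37 = 9537 (decimal)
Convert 0x15B4 (hexadecimal) → 1×4096 + 5×256 + 11×16 + 4 = 5556 (decimal)
Compute 9537 + 5556 = 15093
Convert 15093 (decimal) → 15093 = 1×10000 + 5×1000 + 9×10 + 3 → 一万五千零九十三 (Chinese numeral)
一万五千零九十三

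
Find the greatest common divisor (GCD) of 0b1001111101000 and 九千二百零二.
Convert 0b1001111101000 (binary) → 4096 + 512 + 256 + 128 + 64 + 32 + 8 = 5096 (decimal)
Convert 九千二百零二 (Chinese numeral) → 9×1000 + 2×100 + 2 = 9202 (decimal)
Compute gcd(5096, 9202) = 2
2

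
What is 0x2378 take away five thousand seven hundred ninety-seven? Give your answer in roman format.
Convert 0x2378 (hexadecimal) → 2×4096 + 3×256 + 7×16 + 8 = 9080 (decimal)
Convert five thousand seven hundred ninety-seven (English words) → 5×1000 + 7×100 + 97 = 5797 (decimal)
Compute 9080 - 5797 = 3283
Convert 3283 (decimal) → 3283 = 1000 + 1000 + 1000 + 100 + 100 + 50 + 10 + 10 + 10 + 1 + 1 + 1 → MMMCCLXXXIII (Roman numeral)
MMMCCLXXXIII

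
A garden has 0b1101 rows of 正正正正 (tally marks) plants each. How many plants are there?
Convert 正正正正 (tally marks) → 5 + 5 + 5 + 5 = 20 (decimal)
Convert 0b1101 (binary) → 8 + 4 + 1 = 13 (decimal)
Compute 20 × 13 = 260
260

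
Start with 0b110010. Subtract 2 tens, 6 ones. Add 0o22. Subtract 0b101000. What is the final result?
Convert 0b110010 (binary) → 32 + 16 + 2 = 50 (decimal)
Start: 50
Convert 2 tens, 6 ones (place-value notation) → 2×10 + 6 = 26 (decimal)
50 - 26 = 24
Convert 0o22 (octal) → 2×8 + 2 = 18 (decimal)
24 + 18 = 42
Convert 0b101000 (binary) → 32 + 8 = 40 (decimal)
42 - 40 = 2
2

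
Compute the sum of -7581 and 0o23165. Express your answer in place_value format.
Convert 0o23165 (octal) → 2×4096 + 3×512 + 1×64 + 6×8 + 5 = 9845 (decimal)
Compute -7581 + 9845 = 2264
Convert 2264 (decimal) → 2264 = 2×1000 + 2×100 + 6×10 + 4 → 2 thousands, 2 hundreds, 6 tens, 4 ones (place-value notation)
2 thousands, 2 hundreds, 6 tens, 4 ones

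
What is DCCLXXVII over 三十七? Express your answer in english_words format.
Convert DCCLXXVII (Roman numeral) → 500 + 100 + 100 + 50 + 10 + 10 + 5 + 1 + 1 = 777 (decimal)
Convert 三十七 (Chinese numeral) → 3×10 + 7 = 37 (decimal)
Compute 777 ÷ 37 = 21
Convert 21 (decimal) → twenty-one (English words)
twenty-one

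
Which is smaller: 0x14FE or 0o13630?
Convert 0x14FE (hexadecimal) → 1×4096 + 4×256 + 15×16 + 14 = 5374 (decimal)
Convert 0o13630 (octal) → 1×4096 + 3×512 + 6×64 + 3×8 = 6040 (decimal)
Compare 5374 vs 6040: smaller = 5374
5374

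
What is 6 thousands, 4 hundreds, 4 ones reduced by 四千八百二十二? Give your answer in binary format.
Convert 6 thousands, 4 hundreds, 4 ones (place-value notation) → 6×1000 + 4×100 + 4 = 6404 (decimal)
Convert 四千八百二十二 (Chinese numeral) → 4×1000 + 8×100 + 2×10 + 2 = 4822 (decimal)
Compute 6404 - 4822 = 1582
Convert 1582 (decimal) → 1582 = 1024 + 512 + 32 + 8 + 4 + 2 → 0b11000101110 (binary)
0b11000101110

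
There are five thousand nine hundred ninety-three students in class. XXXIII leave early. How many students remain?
Convert five thousand nine hundred ninety-three (English words) → 5×1000 + 9×100 + 93 = 5993 (decimal)
Convert XXXIII (Roman numeral) → 10 + 10 + 10 + 1 + 1 + 1 = 33 (decimal)
Compute 5993 - 33 = 5960
5960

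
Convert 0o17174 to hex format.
Convert 0o17174 (octal) → 1×4096 + 7×512 + 1×64 + 7×8 + 4 = 7804 (decimal)
Convert 7804 (decimal) → 7804 = 1×4096 + 14×256 + 7×16 + 12 → 0x1E7C (hexadecimal)
0x1E7C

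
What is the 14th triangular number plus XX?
The 14th triangular number = 14×15/2 = 105
Convert XX (Roman numeral) → 10 + 10 = 20 (decimal)
Compute 105 + 20 = 125
125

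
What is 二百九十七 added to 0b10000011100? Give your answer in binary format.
Convert 二百九十七 (Chinese numeral) → 2×100 + 9×10 + 7 = 297 (decimal)
Convert 0b10000011100 (binary) → 1024 + 16 + 8 + 4 = 1052 (decimal)
Compute 297 + 1052 = 1349
Convert 1349 (decimal) → 1349 = 1024 + 256 + 64 + 4 + 1 → 0b10101000101 (binary)
0b10101000101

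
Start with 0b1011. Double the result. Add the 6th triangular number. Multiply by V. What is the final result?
Convert 0b1011 (binary) → 8 + 2 + 1 = 11 (decimal)
Start: 11
11 × 2 = 22
Convert the 6th triangular number (triangular index) → 6×7/2 = 21 (decimal)
22 + 21 = 43
Convert V (Roman numeral) → 5 (decimal)
43 × 5 = 215
215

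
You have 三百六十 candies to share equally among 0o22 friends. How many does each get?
Convert 三百六十 (Chinese numeral) → 3×100 + 6×10 = 360 (decimal)
Convert 0o22 (octal) → 2×8 + 2 = 18 (decimal)
Compute 360 ÷ 18 = 20
20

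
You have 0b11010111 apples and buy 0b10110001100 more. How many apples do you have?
Convert 0b11010111 (binary) → 128 + 64 + 16 + 4 + 2 + 1 = 215 (decimal)
Convert 0b10110001100 (binary) → 1024 + 256 + 128 + 8 + 4 = 1420 (decimal)
Compute 215 + 1420 = 1635
1635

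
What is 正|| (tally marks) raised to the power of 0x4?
Convert 正|| (tally marks) → 5 + 2 = 7 (decimal)
Convert 0x4 (hexadecimal) → 4 (decimal)
Compute 7 ^ 4 = 2401
2401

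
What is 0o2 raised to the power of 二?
Convert 0o2 (octal) → 2 (decimal)
Convert 二 (Chinese numeral) → 2 (decimal)
Compute 2 ^ 2 = 4
4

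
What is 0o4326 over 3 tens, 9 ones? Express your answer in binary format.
Convert 0o4326 (octal) → 4×512 + 3×64 + 2×8 + 6 = 2262 (decimal)
Convert 3 tens, 9 ones (place-value notation) → 3×10 + 9 = 39 (decimal)
Compute 2262 ÷ 39 = 58
Convert 58 (decimal) → 58 = 32 + 16 + 8 + 2 → 0b111010 (binary)
0b111010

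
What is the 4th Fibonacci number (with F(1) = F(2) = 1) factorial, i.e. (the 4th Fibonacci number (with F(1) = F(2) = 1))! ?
Convert the 4th Fibonacci number (with F(1) = F(2) = 1) (Fibonacci index) → 1, 1, 2, 3 → 3 (decimal)
Compute 3! = 6
6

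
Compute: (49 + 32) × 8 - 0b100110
Convert 0b100110 (binary) → 32 + 4 + 2 = 38 (decimal)
Expression in decimal: (49 + 32) × 8 - 38
Parentheses first: 49 + 32 = 81
Multiply: 81 × 8 = 648
Subtract: 648 - 38 = 610
610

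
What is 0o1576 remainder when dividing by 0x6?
Convert 0o1576 (octal) → 1×512 + 5×64 + 7×8 + 6 = 894 (decimal)
Convert 0x6 (hexadecimal) → 6 (decimal)
Compute 894 mod 6 = 0
0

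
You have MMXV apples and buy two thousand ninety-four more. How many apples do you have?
Convert MMXV (Roman numeral) → 1000 + 1000 + 10 + 5 = 2015 (decimal)
Convert two thousand ninety-four (English words) → 2×1000 + 94 = 2094 (decimal)
Compute 2015 + 2094 = 4109
4109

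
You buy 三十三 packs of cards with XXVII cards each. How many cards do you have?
Convert XXVII (Roman numeral) → 10 + 10 + 5 + 1 + 1 = 27 (decimal)
Convert 三十三 (Chinese numeral) → 3×10 + 3 = 33 (decimal)
Compute 27 × 33 = 891
891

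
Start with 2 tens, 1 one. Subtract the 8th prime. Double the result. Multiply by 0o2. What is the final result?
Convert 2 tens, 1 one (place-value notation) → 2×10 + 1 = 21 (decimal)
Start: 21
Convert the 8th prime (prime index) → 19 (decimal)
21 - 19 = 2
2 × 2 = 4
Convert 0o2 (octal) → 2 (decimal)
4 × 2 = 8
8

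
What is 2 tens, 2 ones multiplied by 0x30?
Convert 2 tens, 2 ones (place-value notation) → 2×10 + 2 = 22 (decimal)
Convert 0x30 (hexadecimal) → 3×16 = 48 (decimal)
Compute 22 × 48 = 1056
1056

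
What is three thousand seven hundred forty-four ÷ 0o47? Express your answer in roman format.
Convert three thousand seven hundred forty-four (English words) → 3×1000 + 7×100 + 44 = 3744 (decimal)
Convert 0o47 (octal) → 4×8 + 7 = 39 (decimal)
Compute 3744 ÷ 39 = 96
Convert 96 (decimal) → 96 = 90 + 5 + 1 → XCVI (Roman numeral)
XCVI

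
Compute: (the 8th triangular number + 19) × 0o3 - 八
Convert the 8th triangular number (triangular index) → 8×9/2 = 36 (decimal)
Convert 0o3 (octal) → 3 (decimal)
Convert 八 (Chinese numeral) → 8 (decimal)
Expression in decimal: (36 + 19) × 3 - 8
Parentheses first: 36 + 19 = 55
Multiply: 55 × 3 = 165
Subtract: 165 - 8 = 157
157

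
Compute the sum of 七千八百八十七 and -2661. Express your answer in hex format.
Convert 七千八百八十七 (Chinese numeral) → 7×1000 + 8×100 + 8×10 + 7 = 7887 (decimal)
Compute 7887 + -2661 = 5226
Convert 5226 (decimal) → 5226 = 1×4096 + 4×256 + 6×16 + 10 → 0x146A (hexadecimal)
0x146A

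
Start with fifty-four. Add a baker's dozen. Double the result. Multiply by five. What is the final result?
Convert fifty-four (English words) → 54 (decimal)
Start: 54
Convert a baker's dozen (colloquial) → 13 (decimal)
54 + 13 = 67
67 × 2 = 134
Convert five (English words) → 5 (decimal)
134 × 5 = 670
670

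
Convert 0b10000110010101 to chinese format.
Convert 0b10000110010101 (binary) → 8192 + 256 + 128 + 16 + 4 + 1 = 8597 (decimal)
Convert 8597 (decimal) → 8597 = 8×1000 + 5×100 + 9×10 + 7 → 八千五百九十七 (Chinese numeral)
八千五百九十七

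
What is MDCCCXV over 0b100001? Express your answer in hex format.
Convert MDCCCXV (Roman numeral) → 1000 + 500 + 100 + 100 + 100 + 10 + 5 = 1815 (decimal)
Convert 0b100001 (binary) → 32 + 1 = 33 (decimal)
Compute 1815 ÷ 33 = 55
Convert 55 (decimal) → 55 = 3×16 + 7 → 0x37 (hexadecimal)
0x37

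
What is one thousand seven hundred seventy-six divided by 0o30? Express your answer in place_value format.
Convert one thousand seven hundred seventy-six (English words) → 1×1000 + 7×100 + 76 = 1776 (decimal)
Convert 0o30 (octal) → 3×8 = 24 (decimal)
Compute 1776 ÷ 24 = 74
Convert 74 (decimal) → 74 = 7×10 + 4 → 7 tens, 4 ones (place-value notation)
7 tens, 4 ones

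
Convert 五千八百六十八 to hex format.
Convert 五千八百六十八 (Chinese numeral) → 5×1000 + 8×100 + 6×10 + 8 = 5868 (decimal)
Convert 5868 (decimal) → 5868 = 1×4096 + 6×256 + 14×16 + 12 → 0x16EC (hexadecimal)
0x16EC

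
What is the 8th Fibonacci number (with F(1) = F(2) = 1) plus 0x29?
The 8th Fibonacci number (with F(1) = F(2) = 1): 1, 1, 2, 3, 5, 8, 13, 21 → 21
Convert 0x29 (hexadecimal) → 2×16 + 9 = 41 (decimal)
Compute 21 + 41 = 62
62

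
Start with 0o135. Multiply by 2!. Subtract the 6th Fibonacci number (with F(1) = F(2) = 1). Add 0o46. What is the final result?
Convert 0o135 (octal) → 1×64 + 3×8 + 5 = 93 (decimal)
Start: 93
Convert 2! (factorial) → 2 (decimal)
93 × 2 = 186
Convert the 6th Fibonacci number (with F(1) = F(2) = 1) (Fibonacci index) → 1, 1, 2, 3, 5, 8 → 8 (decimal)
186 - 8 = 178
Convert 0o46 (octal) → 4×8 + 6 = 38 (decimal)
178 + 38 = 216
216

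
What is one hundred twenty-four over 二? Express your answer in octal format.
Convert one hundred twenty-four (English words) → 1×100 + 24 = 124 (decimal)
Convert 二 (Chinese numeral) → 2 (decimal)
Compute 124 ÷ 2 = 62
Convert 62 (decimal) → 62 = 7×8 + 6 → 0o76 (octal)
0o76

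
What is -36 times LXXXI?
Convert LXXXI (Roman numeral) → 50 + 10 + 10 + 10 + 1 = 81 (decimal)
Compute -36 × 81 = -2916
-2916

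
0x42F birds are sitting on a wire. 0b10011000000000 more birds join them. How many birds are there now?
Convert 0x42F (hexadecimal) → 4×256 + 2×16 + 15 = 1071 (decimal)
Convert 0b10011000000000 (binary) → 8192 + 1024 + 512 = 9728 (decimal)
Compute 1071 + 9728 = 10799
10799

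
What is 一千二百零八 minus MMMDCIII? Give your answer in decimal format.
Convert 一千二百零八 (Chinese numeral) → 1×1000 + 2×100 + 8 = 1208 (decimal)
Convert MMMDCIII (Roman numeral) → 1000 + 1000 + 1000 + 500 + 100 + 1 + 1 + 1 = 3603 (decimal)
Compute 1208 - 3603 = -2395
-2395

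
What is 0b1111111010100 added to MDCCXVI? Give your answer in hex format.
Convert 0b1111111010100 (binary) → 4096 + 2048 + 1024 + 512 + 256 + 128 + 64 + 16 + 4 = 8148 (decimal)
Convert MDCCXVI (Roman numeral) → 1000 + 500 + 100 + 100 + 10 + 5 + 1 = 1716 (decimal)
Compute 8148 + 1716 = 9864
Convert 9864 (decimal) → 9864 = 2×4096 + 6×256 + 8×16 + 8 → 0x2688 (hexadecimal)
0x2688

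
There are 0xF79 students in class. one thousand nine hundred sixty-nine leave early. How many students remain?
Convert 0xF79 (hexadecimal) → 15×256 + 7×16 + 9 = 3961 (decimal)
Convert one thousand nine hundred sixty-nine (English words) → 1×1000 + 9×100 + 69 = 1969 (decimal)
Compute 3961 - 1969 = 1992
1992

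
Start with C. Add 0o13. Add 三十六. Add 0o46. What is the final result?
Convert C (Roman numeral) → 100 (decimal)
Start: 100
Convert 0o13 (octal) → 1×8 + 3 = 11 (decimal)
100 + 11 = 111
Convert 三十六 (Chinese numeral) → 3×10 + 6 = 36 (decimal)
111 + 36 = 147
Convert 0o46 (octal) → 4×8 + 6 = 38 (decimal)
147 + 38 = 185
185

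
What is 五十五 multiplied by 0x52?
Convert 五十五 (Chinese numeral) → 5×10 + 5 = 55 (decimal)
Convert 0x52 (hexadecimal) → 5×16 + 2 = 82 (decimal)
Compute 55 × 82 = 4510
4510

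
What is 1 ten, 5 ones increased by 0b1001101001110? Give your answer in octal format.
Convert 1 ten, 5 ones (place-value notation) → 1×10 + 5 = 15 (decimal)
Convert 0b1001101001110 (binary) → 4096 + 512 + 256 + 64 + 8 + 4 + 2 = 4942 (decimal)
Compute 15 + 4942 = 4957
Convert 4957 (decimal) → 4957 = 1×4096 + 1×512 + 5×64 + 3×8 + 5 → 0o11535 (octal)
0o11535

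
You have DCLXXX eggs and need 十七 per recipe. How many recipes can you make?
Convert DCLXXX (Roman numeral) → 500 + 100 + 50 + 10 + 10 + 10 = 680 (decimal)
Convert 十七 (Chinese numeral) → 1×10 + 7 = 17 (decimal)
Compute 680 ÷ 17 = 40
40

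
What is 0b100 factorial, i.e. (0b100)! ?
Convert 0b100 (binary) → 4 (decimal)
Compute 4! = 24
24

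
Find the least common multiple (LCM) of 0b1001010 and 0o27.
Convert 0b1001010 (binary) → 64 + 8 + 2 = 74 (decimal)
Convert 0o27 (octal) → 2×8 + 7 = 23 (decimal)
Compute lcm(74, 23) = 1702
1702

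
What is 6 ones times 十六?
Convert 6 ones (place-value notation) → 6 (decimal)
Convert 十六 (Chinese numeral) → 1×10 + 6 = 16 (decimal)
Compute 6 × 16 = 96
96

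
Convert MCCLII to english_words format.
Convert MCCLII (Roman numeral) → 1000 + 100 + 100 + 50 + 1 + 1 = 1252 (decimal)
Convert 1252 (decimal) → 1252 = 1×1000 + 2×100 + 52 → one thousand two hundred fifty-two (English words)
one thousand two hundred fifty-two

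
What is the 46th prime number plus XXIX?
The 46th prime number = 199
Convert XXIX (Roman numeral) → 10 + 10 + 9 = 29 (decimal)
Compute 199 + 29 = 228
228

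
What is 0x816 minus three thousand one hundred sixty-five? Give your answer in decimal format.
Convert 0x816 (hexadecimal) → 8×256 + 1×16 + 6 = 2070 (decimal)
Convert three thousand one hundred sixty-five (English words) → 3×1000 + 1×100 + 65 = 3165 (decimal)
Compute 2070 - 3165 = -1095
-1095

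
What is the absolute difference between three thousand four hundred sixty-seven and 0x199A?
Convert three thousand four hundred sixty-seven (English words) → 3×1000 + 4×100 + 67 = 3467 (decimal)
Convert 0x199A (hexadecimal) → 1×4096 + 9×256 + 9×16 + 10 = 6554 (decimal)
Compute |3467 - 6554| = 3087
3087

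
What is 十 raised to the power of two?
Convert 十 (Chinese numeral) → 1×10 = 10 (decimal)
Convert two (English words) → 2 (decimal)
Compute 10 ^ 2 = 100
100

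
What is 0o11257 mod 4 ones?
Convert 0o11257 (octal) → 1×4096 + 1×512 + 2×64 + 5×8 + 7 = 4783 (decimal)
Convert 4 ones (place-value notation) → 4 (decimal)
Compute 4783 mod 4 = 3
3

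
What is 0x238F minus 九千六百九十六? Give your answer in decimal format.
Convert 0x238F (hexadecimal) → 2×4096 + 3×256 + 8×16 + 15 = 9103 (decimal)
Convert 九千六百九十六 (Chinese numeral) → 9×1000 + 6×100 + 9×10 + 6 = 9696 (decimal)
Compute 9103 - 9696 = -593
-593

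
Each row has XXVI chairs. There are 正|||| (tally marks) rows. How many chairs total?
Convert XXVI (Roman numeral) → 10 + 10 + 5 + 1 = 26 (decimal)
Convert 正|||| (tally marks) → 5 + 4 = 9 (decimal)
Compute 26 × 9 = 234
234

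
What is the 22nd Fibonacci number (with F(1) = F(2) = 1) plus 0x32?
The 22nd Fibonacci number (with F(1) = F(2) = 1) = 17711
Convert 0x32 (hexadecimal) → 3×16 + 2 = 50 (decimal)
Compute 17711 + 50 = 17761
17761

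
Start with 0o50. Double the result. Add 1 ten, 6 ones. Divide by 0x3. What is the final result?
Convert 0o50 (octal) → 5×8 = 40 (decimal)
Start: 40
40 × 2 = 80
Convert 1 ten, 6 ones (place-value notation) → 1×10 + 6 = 16 (decimal)
80 + 16 = 96
Convert 0x3 (hexadecimal) → 3 (decimal)
96 ÷ 3 = 32
32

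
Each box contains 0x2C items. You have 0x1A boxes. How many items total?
Convert 0x2C (hexadecimal) → 2×16 + 12 = 44 (decimal)
Convert 0x1A (hexadecimal) → 1×16 + 10 = 26 (decimal)
Compute 44 × 26 = 1144
1144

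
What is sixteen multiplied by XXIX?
Convert sixteen (English words) → 16 (decimal)
Convert XXIX (Roman numeral) → 10 + 10 + 9 = 29 (decimal)
Compute 16 × 29 = 464
464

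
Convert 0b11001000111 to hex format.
Convert 0b11001000111 (binary) → 1024 + 512 + 64 + 4 + 2 + 1 = 1607 (decimal)
Convert 1607 (decimal) → 1607 = 6×256 + 4×16 + 7 → 0x647 (hexadecimal)
0x647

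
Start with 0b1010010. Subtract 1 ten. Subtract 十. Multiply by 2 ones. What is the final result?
Convert 0b1010010 (binary) → 64 + 16 + 2 = 82 (decimal)
Start: 82
Convert 1 ten (place-value notation) → 1×10 = 10 (decimal)
82 - 10 = 72
Convert 十 (Chinese numeral) → 1×10 = 10 (decimal)
72 - 10 = 62
Convert 2 ones (place-value notation) → 2 (decimal)
62 × 2 = 124
124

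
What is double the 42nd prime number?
The 42nd prime number = 181
Compute 181 × 2 = 362
362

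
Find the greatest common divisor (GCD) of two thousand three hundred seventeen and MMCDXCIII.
Convert two thousand three hundred seventeen (English words) → 2×1000 + 3×100 + 17 = 2317 (decimal)
Convert MMCDXCIII (Roman numeral) → 1000 + 1000 + 400 + 90 + 1 + 1 + 1 = 2493 (decimal)
Compute gcd(2317, 2493) = 1
1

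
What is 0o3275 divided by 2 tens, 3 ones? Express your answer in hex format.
Convert 0o3275 (octal) → 3×512 + 2×64 + 7×8 + 5 = 1725 (decimal)
Convert 2 tens, 3 ones (place-value notation) → 2×10 + 3 = 23 (decimal)
Compute 1725 ÷ 23 = 75
Convert 75 (decimal) → 75 = 4×16 + 11 → 0x4B (hexadecimal)
0x4B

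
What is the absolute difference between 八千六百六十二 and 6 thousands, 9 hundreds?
Convert 八千六百六十二 (Chinese numeral) → 8×1000 + 6×100 + 6×10 + 2 = 8662 (decimal)
Convert 6 thousands, 9 hundreds (place-value notation) → 6×1000 + 9×100 = 6900 (decimal)
Compute |8662 - 6900| = 1762
1762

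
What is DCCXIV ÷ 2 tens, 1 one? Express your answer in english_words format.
Convert DCCXIV (Roman numeral) → 500 + 100 + 100 + 10 + 4 = 714 (decimal)
Convert 2 tens, 1 one (place-value notation) → 2×10 + 1 = 21 (decimal)
Compute 714 ÷ 21 = 34
Convert 34 (decimal) → thirty-four (English words)
thirty-four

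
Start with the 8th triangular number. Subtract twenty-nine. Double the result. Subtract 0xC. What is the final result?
Convert the 8th triangular number (triangular index) → 8×9/2 = 36 (decimal)
Start: 36
Convert twenty-nine (English words) → 29 (decimal)
36 - 29 = 7
7 × 2 = 14
Convert 0xC (hexadecimal) → 12 (decimal)
14 - 12 = 2
2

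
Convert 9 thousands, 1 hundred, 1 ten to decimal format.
Convert 9 thousands, 1 hundred, 1 ten (place-value notation) → 9×1000 + 1×100 + 1×10 = 9110 (decimal)
9110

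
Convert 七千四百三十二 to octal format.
Convert 七千四百三十二 (Chinese numeral) → 7×1000 + 4×100 + 3×10 + 2 = 7432 (decimal)
Convert 7432 (decimal) → 7432 = 1×4096 + 6×512 + 4×64 + 1×8 → 0o16410 (octal)
0o16410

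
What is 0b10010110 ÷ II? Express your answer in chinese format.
Convert 0b10010110 (binary) → 128 + 16 + 4 + 2 = 150 (decimal)
Convert II (Roman numeral) → 1 + 1 = 2 (decimal)
Compute 150 ÷ 2 = 75
Convert 75 (decimal) → 75 = 7×10 + 5 → 七十五 (Chinese numeral)
七十五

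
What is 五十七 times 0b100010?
Convert 五十七 (Chinese numeral) → 5×10 + 7 = 57 (decimal)
Convert 0b100010 (binary) → 32 + 2 = 34 (decimal)
Compute 57 × 34 = 1938
1938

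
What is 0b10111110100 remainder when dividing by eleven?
Convert 0b10111110100 (binary) → 1024 + 256 + 128 + 64 + 32 + 16 + 4 = 1524 (decimal)
Convert eleven (English words) → 11 (decimal)
Compute 1524 mod 11 = 6
6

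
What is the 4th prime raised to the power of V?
Convert the 4th prime (prime index) → 7 (decimal)
Convert V (Roman numeral) → 5 (decimal)
Compute 7 ^ 5 = 16807
16807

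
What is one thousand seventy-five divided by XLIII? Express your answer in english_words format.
Convert one thousand seventy-five (English words) → 1×1000 + 75 = 1075 (decimal)
Convert XLIII (Roman numeral) → 40 + 1 + 1 + 1 = 43 (decimal)
Compute 1075 ÷ 43 = 25
Convert 25 (decimal) → twenty-five (English words)
twenty-five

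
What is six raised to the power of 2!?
Convert six (English words) → 6 (decimal)
Convert 2! (factorial) → 2 (decimal)
Compute 6 ^ 2 = 36
36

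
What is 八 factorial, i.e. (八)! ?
Convert 八 (Chinese numeral) → 8 (decimal)
Compute 8! = 40320
40320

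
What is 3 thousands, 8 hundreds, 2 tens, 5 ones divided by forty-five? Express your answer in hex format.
Convert 3 thousands, 8 hundreds, 2 tens, 5 ones (place-value notation) → 3×1000 + 8×100 + 2×10 + 5 = 3825 (decimal)
Convert forty-five (English words) → 45 (decimal)
Compute 3825 ÷ 45 = 85
Convert 85 (decimal) → 85 = 5×16 + 5 → 0x55 (hexadecimal)
0x55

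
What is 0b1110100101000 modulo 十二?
Convert 0b1110100101000 (binary) → 4096 + 2048 + 1024 + 256 + 32 + 8 = 7464 (decimal)
Convert 十二 (Chinese numeral) → 1×10 + 2 = 12 (decimal)
Compute 7464 mod 12 = 0
0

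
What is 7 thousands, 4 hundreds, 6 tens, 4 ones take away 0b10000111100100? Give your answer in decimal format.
Convert 7 thousands, 4 hundreds, 6 tens, 4 ones (place-value notation) → 7×1000 + 4×100 + 6×10 + 4 = 7464 (decimal)
Convert 0b10000111100100 (binary) → 8192 + 256 + 128 + 64 + 32 + 4 = 8676 (decimal)
Compute 7464 - 8676 = -1212
-1212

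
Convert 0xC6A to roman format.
Convert 0xC6A (hexadecimal) → 12×256 + 6×16 + 10 = 3178 (decimal)
Convert 3178 (decimal) → 3178 = 1000 + 1000 + 1000 + 100 + 50 + 10 + 10 + 5 + 1 + 1 + 1 → MMMCLXXVIII (Roman numeral)
MMMCLXXVIII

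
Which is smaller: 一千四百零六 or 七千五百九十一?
Convert 一千四百零六 (Chinese numeral) → 1×1000 + 4×100 + 6 = 1406 (decimal)
Convert 七千五百九十一 (Chinese numeral) → 7×1000 + 5×100 + 9×10 + 1 = 7591 (decimal)
Compare 1406 vs 7591: smaller = 1406
1406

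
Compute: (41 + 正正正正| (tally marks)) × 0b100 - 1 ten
Convert 正正正正| (tally marks) → 5 + 5 + 5 + 5 + 1 = 21 (decimal)
Convert 0b100 (binary) → 4 (decimal)
Convert 1 ten (place-value notation) → 1×10 = 10 (decimal)
Expression in decimal: (41 + 21) × 4 - 10
Parentheses first: 41 + 21 = 62
Multiply: 62 × 4 = 248
Subtract: 248 - 10 = 238
238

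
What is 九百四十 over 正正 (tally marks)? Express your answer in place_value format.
Convert 九百四十 (Chinese numeral) → 9×100 + 4×10 = 940 (decimal)
Convert 正正 (tally marks) → 5 + 5 = 10 (decimal)
Compute 940 ÷ 10 = 94
Convert 94 (decimal) → 94 = 9×10 + 4 → 9 tens, 4 ones (place-value notation)
9 tens, 4 ones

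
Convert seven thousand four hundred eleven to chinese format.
Convert seven thousand four hundred eleven (English words) → 7×1000 + 4×100 + 11 = 7411 (decimal)
Convert 7411 (decimal) → 7411 = 7×1000 + 4×100 + 1×10 + 1 → 七千四百一十一 (Chinese numeral)
七千四百一十一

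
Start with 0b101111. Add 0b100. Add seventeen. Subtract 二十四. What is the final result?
Convert 0b101111 (binary) → 32 + 8 + 4 + 2 + 1 = 47 (decimal)
Start: 47
Convert 0b100 (binary) → 4 (decimal)
47 + 4 = 51
Convert seventeen (English words) → 17 (decimal)
51 + 17 = 68
Convert 二十四 (Chinese numeral) → 2×10 + 4 = 24 (decimal)
68 - 24 = 44
44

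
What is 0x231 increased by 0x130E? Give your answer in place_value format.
Convert 0x231 (hexadecimal) → 2×256 + 3×16 + 1 = 561 (decimal)
Convert 0x130E (hexadecimal) → 1×4096 + 3×256 + 14 = 4878 (decimal)
Compute 561 + 4878 = 5439
Convert 5439 (decimal) → 5439 = 5×1000 + 4×100 + 3×10 + 9 → 5 thousands, 4 hundreds, 3 tens, 9 ones (place-value notation)
5 thousands, 4 hundreds, 3 tens, 9 ones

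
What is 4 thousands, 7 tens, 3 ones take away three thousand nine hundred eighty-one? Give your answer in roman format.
Convert 4 thousands, 7 tens, 3 ones (place-value notation) → 4×1000 + 7×10 + 3 = 4073 (decimal)
Convert three thousand nine hundred eighty-one (English words) → 3×1000 + 9×100 + 81 = 3981 (decimal)
Compute 4073 - 3981 = 92
Convert 92 (decimal) → 92 = 90 + 1 + 1 → XCII (Roman numeral)
XCII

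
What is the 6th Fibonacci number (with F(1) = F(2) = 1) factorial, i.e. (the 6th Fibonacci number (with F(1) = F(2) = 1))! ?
Convert the 6th Fibonacci number (with F(1) = F(2) = 1) (Fibonacci index) → 1, 1, 2, 3, 5, 8 → 8 (decimal)
Compute 8! = 40320
40320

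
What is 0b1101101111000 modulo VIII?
Convert 0b1101101111000 (binary) → 4096 + 2048 + 512 + 256 + 64 + 32 + 16 + 8 = 7032 (decimal)
Convert VIII (Roman numeral) → 5 + 1 + 1 + 1 = 8 (decimal)
Compute 7032 mod 8 = 0
0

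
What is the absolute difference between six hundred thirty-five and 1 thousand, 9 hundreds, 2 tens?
Convert six hundred thirty-five (English words) → 6×100 + 35 = 635 (decimal)
Convert 1 thousand, 9 hundreds, 2 tens (place-value notation) → 1×1000 + 9×100 + 2×10 = 1920 (decimal)
Compute |635 - 1920| = 1285
1285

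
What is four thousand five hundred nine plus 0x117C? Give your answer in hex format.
Convert four thousand five hundred nine (English words) → 4×1000 + 5×100 + 9 = 4509 (decimal)
Convert 0x117C (hexadecimal) → 1×4096 + 1×256 + 7×16 + 12 = 4476 (decimal)
Compute 4509 + 4476 = 8985
Convert 8985 (decimal) → 8985 = 2×4096 + 3×256 + 1×16 + 9 → 0x2319 (hexadecimal)
0x2319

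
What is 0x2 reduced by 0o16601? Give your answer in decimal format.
Convert 0x2 (hexadecimal) → 2 (decimal)
Convert 0o16601 (octal) → 1×4096 + 6×512 + 6×64 + 1 = 7553 (decimal)
Compute 2 - 7553 = -7551
-7551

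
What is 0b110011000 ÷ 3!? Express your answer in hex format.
Convert 0b110011000 (binary) → 256 + 128 + 16 + 8 = 408 (decimal)
Convert 3! (factorial) → 6 (decimal)
Compute 408 ÷ 6 = 68
Convert 68 (decimal) → 68 = 4×16 + 4 → 0x44 (hexadecimal)
0x44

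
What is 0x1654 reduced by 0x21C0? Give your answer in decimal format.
Convert 0x1654 (hexadecimal) → 1×4096 + 6×256 + 5×16 + 4 = 5716 (decimal)
Convert 0x21C0 (hexadecimal) → 2×4096 + 1×256 + 12×16 = 8640 (decimal)
Compute 5716 - 8640 = -2924
-2924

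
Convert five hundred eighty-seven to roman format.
Convert five hundred eighty-seven (English words) → 5×100 + 87 = 587 (decimal)
Convert 587 (decimal) → 587 = 500 + 50 + 10 + 10 + 10 + 5 + 1 + 1 → DLXXXVII (Roman numeral)
DLXXXVII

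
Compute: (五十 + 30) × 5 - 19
Convert 五十 (Chinese numeral) → 5×10 = 50 (decimal)
Expression in decimal: (50 + 30) × 5 - 19
Parentheses first: 50 + 30 = 80
Multiply: 80 × 5 = 400
Subtract: 400 - 19 = 381
381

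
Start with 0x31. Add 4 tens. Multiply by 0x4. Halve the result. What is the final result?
Convert 0x31 (hexadecimal) → 3×16 + 1 = 49 (decimal)
Start: 49
Convert 4 tens (place-value notation) → 4×10 = 40 (decimal)
49 + 40 = 89
Convert 0x4 (hexadecimal) → 4 (decimal)
89 × 4 = 356
356 ÷ 2 = 178
178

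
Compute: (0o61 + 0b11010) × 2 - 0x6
Convert 0o61 (octal) → 6×8 + 1 = 49 (decimal)
Convert 0b11010 (binary) → 16 + 8 + 2 = 26 (decimal)
Convert 0x6 (hexadecimal) → 6 (decimal)
Expression in decimal: (49 + 26) × 2 - 6
Parentheses first: 49 + 26 = 75
Multiply: 75 × 2 = 150
Subtract: 150 - 6 = 144
144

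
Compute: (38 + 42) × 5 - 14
Parentheses first: 38 + 42 = 80
Multiply: 80 × 5 = 400
Subtract: 400 - 14 = 386
386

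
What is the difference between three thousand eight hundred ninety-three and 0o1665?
Convert three thousand eight hundred ninety-three (English words) → 3×1000 + 8×100 + 93 = 3893 (decimal)
Convert 0o1665 (octal) → 1×512 + 6×64 + 6×8 + 5 = 949 (decimal)
Difference: |3893 - 949| = 2944
2944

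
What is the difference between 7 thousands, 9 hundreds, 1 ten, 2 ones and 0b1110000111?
Convert 7 thousands, 9 hundreds, 1 ten, 2 ones (place-value notation) → 7×1000 + 9×100 + 1×10 + 2 = 7912 (decimal)
Convert 0b1110000111 (binary) → 512 + 256 + 128 + 4 + 2 + 1 = 903 (decimal)
Difference: |7912 - 903| = 7009
7009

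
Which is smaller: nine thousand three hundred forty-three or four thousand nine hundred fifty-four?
Convert nine thousand three hundred forty-three (English words) → 9×1000 + 3×100 + 43 = 9343 (decimal)
Convert four thousand nine hundred fifty-four (English words) → 4×1000 + 9×100 + 54 = 4954 (decimal)
Compare 9343 vs 4954: smaller = 4954
4954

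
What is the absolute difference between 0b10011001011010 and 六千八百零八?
Convert 0b10011001011010 (binary) → 8192 + 1024 + 512 + 64 + 16 + 8 + 2 = 9818 (decimal)
Convert 六千八百零八 (Chinese numeral) → 6×1000 + 8×100 + 8 = 6808 (decimal)
Compute |9818 - 6808| = 3010
3010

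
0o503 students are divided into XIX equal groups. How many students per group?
Convert 0o503 (octal) → 5×64 + 3 = 323 (decimal)
Convert XIX (Roman numeral) → 10 + 9 = 19 (decimal)
Compute 323 ÷ 19 = 17
17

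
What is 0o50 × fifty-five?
Convert 0o50 (octal) → 5×8 = 40 (decimal)
Convert fifty-five (English words) → 55 (decimal)
Compute 40 × 55 = 2200
2200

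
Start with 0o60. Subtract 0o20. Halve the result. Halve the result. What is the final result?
Convert 0o60 (octal) → 6×8 = 48 (decimal)
Start: 48
Convert 0o20 (octal) → 2×8 = 16 (decimal)
48 - 16 = 32
32 ÷ 2 = 16
16 ÷ 2 = 8
8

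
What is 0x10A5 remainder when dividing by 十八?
Convert 0x10A5 (hexadecimal) → 1×4096 + 10×16 + 5 = 4261 (decimal)
Convert 十八 (Chinese numeral) → 1×10 + 8 = 18 (decimal)
Compute 4261 mod 18 = 13
13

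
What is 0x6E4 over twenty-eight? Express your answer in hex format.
Convert 0x6E4 (hexadecimal) → 6×256 + 14×16 + 4 = 1764 (decimal)
Convert twenty-eight (English words) → 28 (decimal)
Compute 1764 ÷ 28 = 63
Convert 63 (decimal) → 63 = 3×16 + 15 → 0x3F (hexadecimal)
0x3F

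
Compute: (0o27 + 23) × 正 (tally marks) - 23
Convert 0o27 (octal) → 2×8 + 7 = 23 (decimal)
Convert 正 (tally marks) → 5 (decimal)
Expression in decimal: (23 + 23) × 5 - 23
Parentheses first: 23 + 23 = 46
Multiply: 46 × 5 = 230
Subtract: 230 - 23 = 207
207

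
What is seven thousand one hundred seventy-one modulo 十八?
Convert seven thousand one hundred seventy-one (English words) → 7×1000 + 1×100 + 71 = 7171 (decimal)
Convert 十八 (Chinese numeral) → 1×10 + 8 = 18 (decimal)
Compute 7171 mod 18 = 7
7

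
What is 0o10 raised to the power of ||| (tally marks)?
Convert 0o10 (octal) → 1×8 = 8 (decimal)
Convert ||| (tally marks) → 3 (decimal)
Compute 8 ^ 3 = 512
512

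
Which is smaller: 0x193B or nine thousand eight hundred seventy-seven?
Convert 0x193B (hexadecimal) → 1×4096 + 9×256 + 3×16 + 11 = 6459 (decimal)
Convert nine thousand eight hundred seventy-seven (English words) → 9×1000 + 8×100 + 77 = 9877 (decimal)
Compare 6459 vs 9877: smaller = 6459
6459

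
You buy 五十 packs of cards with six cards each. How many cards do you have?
Convert six (English words) → 6 (decimal)
Convert 五十 (Chinese numeral) → 5×10 = 50 (decimal)
Compute 6 × 50 = 300
300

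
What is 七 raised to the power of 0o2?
Convert 七 (Chinese numeral) → 7 (decimal)
Convert 0o2 (octal) → 2 (decimal)
Compute 7 ^ 2 = 49
49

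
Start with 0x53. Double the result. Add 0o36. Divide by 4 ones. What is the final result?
Convert 0x53 (hexadecimal) → 5×16 + 3 = 83 (decimal)
Start: 83
83 × 2 = 166
Convert 0o36 (octal) → 3×8 + 6 = 30 (decimal)
166 + 30 = 196
Convert 4 ones (place-value notation) → 4 (decimal)
196 ÷ 4 = 49
49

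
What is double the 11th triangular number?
The 11th triangular number = 11×12/2 = 66
Compute 66 × 2 = 132
132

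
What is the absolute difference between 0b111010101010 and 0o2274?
Convert 0b111010101010 (binary) → 2048 + 1024 + 512 + 128 + 32 + 8 + 2 = 3754 (decimal)
Convert 0o2274 (octal) → 2×512 + 2×64 + 7×8 + 4 = 1212 (decimal)
Compute |3754 - 1212| = 2542
2542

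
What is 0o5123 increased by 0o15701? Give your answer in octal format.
Convert 0o5123 (octal) → 5×512 + 1×64 + 2×8 + 3 = 2643 (decimal)
Convert 0o15701 (octal) → 1×4096 + 5×512 + 7×64 + 1 = 7105 (decimal)
Compute 2643 + 7105 = 9748
Convert 9748 (decimal) → 9748 = 2×4096 + 3×512 + 2×8 + 4 → 0o23024 (octal)
0o23024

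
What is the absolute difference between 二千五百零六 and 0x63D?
Convert 二千五百零六 (Chinese numeral) → 2×1000 + 5×100 + 6 = 2506 (decimal)
Convert 0x63D (hexadecimal) → 6×256 + 3×16 + 13 = 1597 (decimal)
Compute |2506 - 1597| = 909
909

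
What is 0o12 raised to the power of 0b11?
Convert 0o12 (octal) → 1×8 + 2 = 10 (decimal)
Convert 0b11 (binary) → 2 + 1 = 3 (decimal)
Compute 10 ^ 3 = 1000
1000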